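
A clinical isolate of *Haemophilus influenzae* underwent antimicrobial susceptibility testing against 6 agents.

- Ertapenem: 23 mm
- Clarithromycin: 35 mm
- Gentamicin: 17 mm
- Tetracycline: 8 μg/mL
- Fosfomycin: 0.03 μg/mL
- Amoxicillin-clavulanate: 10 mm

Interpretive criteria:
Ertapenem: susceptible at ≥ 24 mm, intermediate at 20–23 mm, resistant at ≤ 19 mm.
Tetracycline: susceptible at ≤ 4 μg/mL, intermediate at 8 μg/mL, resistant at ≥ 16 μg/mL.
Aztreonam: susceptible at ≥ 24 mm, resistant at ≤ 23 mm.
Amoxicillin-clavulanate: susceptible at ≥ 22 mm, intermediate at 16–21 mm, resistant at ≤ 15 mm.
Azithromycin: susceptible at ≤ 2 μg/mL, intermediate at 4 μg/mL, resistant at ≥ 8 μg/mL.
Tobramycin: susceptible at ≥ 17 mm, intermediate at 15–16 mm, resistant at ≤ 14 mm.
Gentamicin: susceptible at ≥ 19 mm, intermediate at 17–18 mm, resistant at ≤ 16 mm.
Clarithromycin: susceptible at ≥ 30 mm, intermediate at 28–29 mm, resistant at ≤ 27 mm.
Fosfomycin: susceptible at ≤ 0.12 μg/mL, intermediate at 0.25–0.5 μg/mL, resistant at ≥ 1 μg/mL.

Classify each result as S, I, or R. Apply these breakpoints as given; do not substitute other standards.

I, S, I, I, S, R

Ertapenem (23 mm) in 20–23 mm ⇒ Intermediate
Clarithromycin (35 mm) ≥ 30 mm → S
Gentamicin: 17 mm is in 17–18 mm — intermediate
Tetracycline (8 μg/mL) = 8 μg/mL — Intermediate
Fosfomycin: 0.03 μg/mL is ≤ 0.12 μg/mL → S
Amoxicillin-clavulanate (10 mm) ≤ 15 mm — R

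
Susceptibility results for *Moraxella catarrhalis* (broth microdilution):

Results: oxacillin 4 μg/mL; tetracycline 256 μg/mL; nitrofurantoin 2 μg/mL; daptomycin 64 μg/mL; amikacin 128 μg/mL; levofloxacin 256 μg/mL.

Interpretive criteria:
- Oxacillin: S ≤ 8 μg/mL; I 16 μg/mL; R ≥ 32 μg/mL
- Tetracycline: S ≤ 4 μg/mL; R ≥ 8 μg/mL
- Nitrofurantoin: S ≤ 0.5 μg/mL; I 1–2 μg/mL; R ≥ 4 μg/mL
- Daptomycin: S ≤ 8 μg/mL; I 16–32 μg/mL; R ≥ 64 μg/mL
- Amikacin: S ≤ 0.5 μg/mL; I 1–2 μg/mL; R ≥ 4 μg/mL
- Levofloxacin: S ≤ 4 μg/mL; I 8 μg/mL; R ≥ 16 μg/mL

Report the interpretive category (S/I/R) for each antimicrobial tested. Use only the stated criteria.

Oxacillin 4 μg/mL: ≤ 8 μg/mL ⇒ S
Tetracycline (256 μg/mL) ≥ 8 μg/mL → R
Nitrofurantoin (2 μg/mL) in 1–2 μg/mL ⇒ I
Daptomycin 64 μg/mL: ≥ 64 μg/mL → Resistant
Amikacin (128 μg/mL) ≥ 4 μg/mL ⇒ resistant
Levofloxacin (256 μg/mL) ≥ 16 μg/mL ⇒ R

S, R, I, R, R, R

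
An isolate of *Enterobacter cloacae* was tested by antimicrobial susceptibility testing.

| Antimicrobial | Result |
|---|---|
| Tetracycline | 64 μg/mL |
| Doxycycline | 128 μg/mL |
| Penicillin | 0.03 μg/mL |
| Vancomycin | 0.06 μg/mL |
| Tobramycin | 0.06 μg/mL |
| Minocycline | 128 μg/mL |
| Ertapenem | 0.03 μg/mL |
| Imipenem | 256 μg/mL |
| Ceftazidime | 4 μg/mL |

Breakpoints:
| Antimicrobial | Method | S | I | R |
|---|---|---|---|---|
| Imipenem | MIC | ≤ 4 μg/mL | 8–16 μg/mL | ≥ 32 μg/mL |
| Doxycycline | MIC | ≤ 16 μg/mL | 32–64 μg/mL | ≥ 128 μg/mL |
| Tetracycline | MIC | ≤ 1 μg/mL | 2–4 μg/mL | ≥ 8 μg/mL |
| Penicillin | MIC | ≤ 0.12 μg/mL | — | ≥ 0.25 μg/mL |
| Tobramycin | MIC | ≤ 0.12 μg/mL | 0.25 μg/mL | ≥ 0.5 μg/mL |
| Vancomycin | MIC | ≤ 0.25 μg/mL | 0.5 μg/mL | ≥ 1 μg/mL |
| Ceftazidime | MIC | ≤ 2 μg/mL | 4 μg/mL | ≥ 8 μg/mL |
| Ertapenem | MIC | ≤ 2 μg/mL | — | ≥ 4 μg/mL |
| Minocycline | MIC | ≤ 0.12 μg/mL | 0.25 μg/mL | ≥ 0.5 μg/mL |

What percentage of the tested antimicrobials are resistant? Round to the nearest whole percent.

44%

Tetracycline: 64 μg/mL is ≥ 8 μg/mL ⇒ R
Doxycycline: 128 μg/mL is ≥ 128 μg/mL ⇒ Resistant
Penicillin (0.03 μg/mL) ≤ 0.12 μg/mL ⇒ S
Vancomycin 0.06 μg/mL: ≤ 0.25 μg/mL — susceptible
Tobramycin 0.06 μg/mL: ≤ 0.12 μg/mL — S
Minocycline: 128 μg/mL is ≥ 0.5 μg/mL → R
Ertapenem: 0.03 μg/mL is ≤ 2 μg/mL ⇒ susceptible
Imipenem 256 μg/mL: ≥ 32 μg/mL ⇒ Resistant
Ceftazidime 4 μg/mL: = 4 μg/mL — I
Resistant: 4/9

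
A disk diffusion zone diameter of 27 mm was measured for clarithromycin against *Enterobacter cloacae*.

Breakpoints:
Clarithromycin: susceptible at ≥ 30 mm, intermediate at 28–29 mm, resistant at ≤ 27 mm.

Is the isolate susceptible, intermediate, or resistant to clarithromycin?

R

Clarithromycin: 27 mm is ≤ 27 mm ⇒ Resistant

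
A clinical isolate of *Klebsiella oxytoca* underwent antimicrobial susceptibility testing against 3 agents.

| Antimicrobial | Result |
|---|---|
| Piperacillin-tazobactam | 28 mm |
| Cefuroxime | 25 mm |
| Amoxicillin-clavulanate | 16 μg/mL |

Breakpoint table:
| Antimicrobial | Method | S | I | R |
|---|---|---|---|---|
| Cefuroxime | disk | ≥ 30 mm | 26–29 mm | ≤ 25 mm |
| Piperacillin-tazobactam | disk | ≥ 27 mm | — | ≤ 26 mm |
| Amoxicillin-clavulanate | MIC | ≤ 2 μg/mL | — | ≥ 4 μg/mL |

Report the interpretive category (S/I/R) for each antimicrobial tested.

S, R, R

Piperacillin-tazobactam: 28 mm is ≥ 27 mm ⇒ susceptible
Cefuroxime: 25 mm is ≤ 25 mm ⇒ R
Amoxicillin-clavulanate: 16 μg/mL is ≥ 4 μg/mL → Resistant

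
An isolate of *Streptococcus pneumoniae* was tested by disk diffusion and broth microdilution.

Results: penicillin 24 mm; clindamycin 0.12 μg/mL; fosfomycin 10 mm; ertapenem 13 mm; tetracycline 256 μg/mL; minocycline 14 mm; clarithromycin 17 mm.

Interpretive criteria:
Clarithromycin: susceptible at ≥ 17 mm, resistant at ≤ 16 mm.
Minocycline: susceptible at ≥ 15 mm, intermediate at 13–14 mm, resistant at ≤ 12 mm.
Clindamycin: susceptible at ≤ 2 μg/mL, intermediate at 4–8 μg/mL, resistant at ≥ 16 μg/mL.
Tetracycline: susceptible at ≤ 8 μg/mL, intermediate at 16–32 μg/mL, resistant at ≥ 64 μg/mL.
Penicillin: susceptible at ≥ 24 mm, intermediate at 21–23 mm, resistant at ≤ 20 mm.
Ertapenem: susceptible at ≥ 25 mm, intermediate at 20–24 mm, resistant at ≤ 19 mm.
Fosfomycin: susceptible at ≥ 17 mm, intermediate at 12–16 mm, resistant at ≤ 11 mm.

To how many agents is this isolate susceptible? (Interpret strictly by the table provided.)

3

Penicillin: 24 mm is ≥ 24 mm → susceptible
Clindamycin 0.12 μg/mL: ≤ 2 μg/mL — susceptible
Fosfomycin (10 mm) ≤ 11 mm ⇒ R
Ertapenem: 13 mm is ≤ 19 mm ⇒ resistant
Tetracycline (256 μg/mL) ≥ 64 μg/mL → Resistant
Minocycline (14 mm) in 13–14 mm ⇒ intermediate
Clarithromycin (17 mm) ≥ 17 mm ⇒ susceptible
Susceptible: 3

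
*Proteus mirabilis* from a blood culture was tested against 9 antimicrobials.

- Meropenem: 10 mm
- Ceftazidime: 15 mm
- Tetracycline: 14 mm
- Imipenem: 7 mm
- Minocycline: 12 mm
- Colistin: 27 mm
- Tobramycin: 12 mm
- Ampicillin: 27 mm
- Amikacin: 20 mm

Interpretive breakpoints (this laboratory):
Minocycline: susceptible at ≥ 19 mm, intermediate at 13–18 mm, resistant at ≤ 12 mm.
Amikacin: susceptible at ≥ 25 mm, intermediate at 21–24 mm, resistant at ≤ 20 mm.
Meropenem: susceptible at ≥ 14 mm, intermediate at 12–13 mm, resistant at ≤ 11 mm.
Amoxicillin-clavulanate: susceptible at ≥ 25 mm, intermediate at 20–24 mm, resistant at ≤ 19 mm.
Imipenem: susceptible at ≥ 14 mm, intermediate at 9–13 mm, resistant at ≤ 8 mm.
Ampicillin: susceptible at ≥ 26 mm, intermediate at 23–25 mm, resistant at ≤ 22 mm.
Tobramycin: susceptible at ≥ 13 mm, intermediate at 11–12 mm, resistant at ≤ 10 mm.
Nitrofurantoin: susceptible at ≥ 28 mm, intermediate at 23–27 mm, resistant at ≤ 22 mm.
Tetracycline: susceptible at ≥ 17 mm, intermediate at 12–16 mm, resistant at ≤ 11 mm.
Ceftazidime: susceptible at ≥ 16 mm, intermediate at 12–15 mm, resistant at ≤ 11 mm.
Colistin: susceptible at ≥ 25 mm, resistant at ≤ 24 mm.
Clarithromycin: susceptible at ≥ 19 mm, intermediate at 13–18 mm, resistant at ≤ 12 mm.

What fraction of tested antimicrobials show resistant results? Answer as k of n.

Meropenem 10 mm: ≤ 11 mm — Resistant
Ceftazidime (15 mm) in 12–15 mm → Intermediate
Tetracycline: 14 mm is in 12–16 mm ⇒ Intermediate
Imipenem: 7 mm is ≤ 8 mm ⇒ R
Minocycline: 12 mm is ≤ 12 mm → Resistant
Colistin (27 mm) ≥ 25 mm — Susceptible
Tobramycin: 12 mm is in 11–12 mm ⇒ intermediate
Ampicillin (27 mm) ≥ 26 mm → Susceptible
Amikacin (20 mm) ≤ 20 mm ⇒ R
Resistant: 4/9

4 of 9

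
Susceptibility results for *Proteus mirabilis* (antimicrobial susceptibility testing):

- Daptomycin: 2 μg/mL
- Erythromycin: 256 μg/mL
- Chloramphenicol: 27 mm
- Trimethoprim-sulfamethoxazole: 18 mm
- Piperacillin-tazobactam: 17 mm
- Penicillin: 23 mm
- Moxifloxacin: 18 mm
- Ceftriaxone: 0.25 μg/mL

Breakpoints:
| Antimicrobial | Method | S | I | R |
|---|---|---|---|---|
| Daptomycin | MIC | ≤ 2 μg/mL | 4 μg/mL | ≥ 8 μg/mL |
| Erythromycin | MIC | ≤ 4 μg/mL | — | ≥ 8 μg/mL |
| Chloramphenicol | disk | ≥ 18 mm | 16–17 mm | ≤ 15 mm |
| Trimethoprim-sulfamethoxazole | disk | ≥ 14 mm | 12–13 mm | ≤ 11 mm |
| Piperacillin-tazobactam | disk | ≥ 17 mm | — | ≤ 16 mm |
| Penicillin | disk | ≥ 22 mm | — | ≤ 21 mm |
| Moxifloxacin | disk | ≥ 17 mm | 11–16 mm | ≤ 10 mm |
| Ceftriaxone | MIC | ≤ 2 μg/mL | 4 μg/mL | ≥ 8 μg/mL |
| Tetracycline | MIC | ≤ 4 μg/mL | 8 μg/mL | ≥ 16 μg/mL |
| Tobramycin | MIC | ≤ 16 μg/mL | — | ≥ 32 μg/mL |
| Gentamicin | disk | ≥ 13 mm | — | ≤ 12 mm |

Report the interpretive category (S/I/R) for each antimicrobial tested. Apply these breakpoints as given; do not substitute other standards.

S, R, S, S, S, S, S, S

Daptomycin (2 μg/mL) ≤ 2 μg/mL → Susceptible
Erythromycin: 256 μg/mL is ≥ 8 μg/mL → Resistant
Chloramphenicol (27 mm) ≥ 18 mm ⇒ Susceptible
Trimethoprim-sulfamethoxazole (18 mm) ≥ 14 mm → Susceptible
Piperacillin-tazobactam: 17 mm is ≥ 17 mm — Susceptible
Penicillin 23 mm: ≥ 22 mm → Susceptible
Moxifloxacin (18 mm) ≥ 17 mm → Susceptible
Ceftriaxone 0.25 μg/mL: ≤ 2 μg/mL → susceptible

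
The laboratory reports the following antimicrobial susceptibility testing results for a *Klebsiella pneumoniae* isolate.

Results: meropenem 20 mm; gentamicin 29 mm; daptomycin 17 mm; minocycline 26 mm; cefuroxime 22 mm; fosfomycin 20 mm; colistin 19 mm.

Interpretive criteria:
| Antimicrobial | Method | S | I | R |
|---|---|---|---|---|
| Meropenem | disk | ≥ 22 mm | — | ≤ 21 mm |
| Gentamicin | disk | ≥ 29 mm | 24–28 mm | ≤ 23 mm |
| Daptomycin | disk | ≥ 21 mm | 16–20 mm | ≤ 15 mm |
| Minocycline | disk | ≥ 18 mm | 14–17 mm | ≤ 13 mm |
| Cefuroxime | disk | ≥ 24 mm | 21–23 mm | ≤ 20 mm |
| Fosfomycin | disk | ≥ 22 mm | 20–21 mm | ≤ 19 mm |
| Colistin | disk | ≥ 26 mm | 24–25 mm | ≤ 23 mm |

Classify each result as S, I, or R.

Meropenem (20 mm) ≤ 21 mm — R
Gentamicin (29 mm) ≥ 29 mm → Susceptible
Daptomycin (17 mm) in 16–20 mm → Intermediate
Minocycline (26 mm) ≥ 18 mm ⇒ Susceptible
Cefuroxime 22 mm: in 21–23 mm ⇒ intermediate
Fosfomycin: 20 mm is in 20–21 mm → Intermediate
Colistin: 19 mm is ≤ 23 mm — Resistant

R, S, I, S, I, I, R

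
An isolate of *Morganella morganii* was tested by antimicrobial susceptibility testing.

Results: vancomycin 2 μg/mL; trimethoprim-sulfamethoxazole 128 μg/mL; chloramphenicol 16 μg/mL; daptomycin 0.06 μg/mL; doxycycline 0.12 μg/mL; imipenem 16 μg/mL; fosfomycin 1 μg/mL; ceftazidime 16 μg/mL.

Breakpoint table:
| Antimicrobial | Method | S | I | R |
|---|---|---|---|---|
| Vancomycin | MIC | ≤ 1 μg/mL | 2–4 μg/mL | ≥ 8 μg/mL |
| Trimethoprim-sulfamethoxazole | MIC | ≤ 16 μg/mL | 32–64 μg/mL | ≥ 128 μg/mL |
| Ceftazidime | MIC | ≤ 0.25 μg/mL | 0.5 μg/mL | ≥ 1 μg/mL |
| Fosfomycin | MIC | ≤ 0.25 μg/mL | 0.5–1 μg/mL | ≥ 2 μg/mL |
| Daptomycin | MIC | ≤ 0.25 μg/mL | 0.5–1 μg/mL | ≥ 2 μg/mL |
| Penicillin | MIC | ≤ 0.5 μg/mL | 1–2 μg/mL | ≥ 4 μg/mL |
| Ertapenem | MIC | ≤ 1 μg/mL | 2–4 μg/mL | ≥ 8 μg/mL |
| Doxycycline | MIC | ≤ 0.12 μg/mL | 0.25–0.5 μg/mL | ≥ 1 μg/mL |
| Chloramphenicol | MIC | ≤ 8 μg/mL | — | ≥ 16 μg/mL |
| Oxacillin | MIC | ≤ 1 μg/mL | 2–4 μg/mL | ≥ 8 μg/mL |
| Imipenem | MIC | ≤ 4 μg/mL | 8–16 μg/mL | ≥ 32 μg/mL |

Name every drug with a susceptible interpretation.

Vancomycin 2 μg/mL: in 2–4 μg/mL ⇒ Intermediate
Trimethoprim-sulfamethoxazole 128 μg/mL: ≥ 128 μg/mL ⇒ R
Chloramphenicol (16 μg/mL) ≥ 16 μg/mL → Resistant
Daptomycin 0.06 μg/mL: ≤ 0.25 μg/mL — susceptible
Doxycycline 0.12 μg/mL: ≤ 0.12 μg/mL ⇒ susceptible
Imipenem: 16 μg/mL is in 8–16 μg/mL — Intermediate
Fosfomycin 1 μg/mL: in 0.5–1 μg/mL — Intermediate
Ceftazidime: 16 μg/mL is ≥ 1 μg/mL ⇒ R

daptomycin, doxycycline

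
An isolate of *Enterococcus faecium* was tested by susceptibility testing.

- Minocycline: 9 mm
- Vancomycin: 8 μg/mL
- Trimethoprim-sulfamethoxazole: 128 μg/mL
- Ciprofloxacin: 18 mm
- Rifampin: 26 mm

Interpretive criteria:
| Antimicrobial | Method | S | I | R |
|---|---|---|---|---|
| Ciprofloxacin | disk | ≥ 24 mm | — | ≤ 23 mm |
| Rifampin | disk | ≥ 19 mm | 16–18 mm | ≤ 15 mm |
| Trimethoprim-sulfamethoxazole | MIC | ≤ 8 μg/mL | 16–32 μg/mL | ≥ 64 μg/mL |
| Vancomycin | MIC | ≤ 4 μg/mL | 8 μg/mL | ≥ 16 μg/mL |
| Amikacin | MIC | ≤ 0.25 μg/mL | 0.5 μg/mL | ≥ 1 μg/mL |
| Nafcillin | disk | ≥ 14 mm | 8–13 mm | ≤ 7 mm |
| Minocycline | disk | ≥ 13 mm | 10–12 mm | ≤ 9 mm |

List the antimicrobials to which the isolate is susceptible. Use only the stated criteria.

Minocycline 9 mm: ≤ 9 mm → resistant
Vancomycin 8 μg/mL: = 8 μg/mL — intermediate
Trimethoprim-sulfamethoxazole: 128 μg/mL is ≥ 64 μg/mL — R
Ciprofloxacin 18 mm: ≤ 23 mm ⇒ resistant
Rifampin 26 mm: ≥ 19 mm ⇒ Susceptible

rifampin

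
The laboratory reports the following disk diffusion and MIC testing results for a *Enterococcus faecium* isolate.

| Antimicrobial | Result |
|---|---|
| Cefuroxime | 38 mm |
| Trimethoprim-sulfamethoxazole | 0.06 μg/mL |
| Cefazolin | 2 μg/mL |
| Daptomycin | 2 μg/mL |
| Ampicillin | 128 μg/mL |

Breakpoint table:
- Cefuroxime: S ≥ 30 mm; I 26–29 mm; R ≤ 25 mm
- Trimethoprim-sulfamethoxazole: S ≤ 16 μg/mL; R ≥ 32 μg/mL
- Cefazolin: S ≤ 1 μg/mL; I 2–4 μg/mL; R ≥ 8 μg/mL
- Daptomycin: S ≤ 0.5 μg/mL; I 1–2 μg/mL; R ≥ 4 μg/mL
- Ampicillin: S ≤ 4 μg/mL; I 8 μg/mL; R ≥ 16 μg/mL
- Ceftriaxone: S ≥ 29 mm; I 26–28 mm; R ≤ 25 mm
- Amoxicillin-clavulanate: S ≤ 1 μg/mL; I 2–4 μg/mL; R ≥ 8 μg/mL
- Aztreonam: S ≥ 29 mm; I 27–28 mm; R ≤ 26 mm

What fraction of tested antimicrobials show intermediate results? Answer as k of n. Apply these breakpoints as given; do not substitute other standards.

2 of 5

Cefuroxime: 38 mm is ≥ 30 mm → S
Trimethoprim-sulfamethoxazole 0.06 μg/mL: ≤ 16 μg/mL ⇒ Susceptible
Cefazolin (2 μg/mL) in 2–4 μg/mL → intermediate
Daptomycin (2 μg/mL) in 1–2 μg/mL → intermediate
Ampicillin: 128 μg/mL is ≥ 16 μg/mL ⇒ resistant
Intermediate: 2/5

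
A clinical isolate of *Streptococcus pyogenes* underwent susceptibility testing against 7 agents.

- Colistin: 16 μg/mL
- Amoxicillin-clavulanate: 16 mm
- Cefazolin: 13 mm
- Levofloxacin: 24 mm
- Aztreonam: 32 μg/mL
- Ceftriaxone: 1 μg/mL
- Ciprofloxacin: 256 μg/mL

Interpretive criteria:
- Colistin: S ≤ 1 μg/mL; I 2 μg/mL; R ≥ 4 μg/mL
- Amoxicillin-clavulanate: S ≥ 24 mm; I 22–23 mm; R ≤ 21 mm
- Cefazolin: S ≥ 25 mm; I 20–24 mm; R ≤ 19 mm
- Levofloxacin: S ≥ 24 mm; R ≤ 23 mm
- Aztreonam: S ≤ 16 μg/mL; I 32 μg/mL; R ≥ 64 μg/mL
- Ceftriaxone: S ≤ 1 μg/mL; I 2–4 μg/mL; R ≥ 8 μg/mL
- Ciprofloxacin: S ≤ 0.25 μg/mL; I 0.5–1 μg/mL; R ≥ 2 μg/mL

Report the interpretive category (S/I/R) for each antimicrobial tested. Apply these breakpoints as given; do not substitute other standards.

Colistin 16 μg/mL: ≥ 4 μg/mL → R
Amoxicillin-clavulanate: 16 mm is ≤ 21 mm → resistant
Cefazolin: 13 mm is ≤ 19 mm → R
Levofloxacin 24 mm: ≥ 24 mm → susceptible
Aztreonam 32 μg/mL: = 32 μg/mL ⇒ intermediate
Ceftriaxone (1 μg/mL) ≤ 1 μg/mL → S
Ciprofloxacin: 256 μg/mL is ≥ 2 μg/mL ⇒ Resistant

R, R, R, S, I, S, R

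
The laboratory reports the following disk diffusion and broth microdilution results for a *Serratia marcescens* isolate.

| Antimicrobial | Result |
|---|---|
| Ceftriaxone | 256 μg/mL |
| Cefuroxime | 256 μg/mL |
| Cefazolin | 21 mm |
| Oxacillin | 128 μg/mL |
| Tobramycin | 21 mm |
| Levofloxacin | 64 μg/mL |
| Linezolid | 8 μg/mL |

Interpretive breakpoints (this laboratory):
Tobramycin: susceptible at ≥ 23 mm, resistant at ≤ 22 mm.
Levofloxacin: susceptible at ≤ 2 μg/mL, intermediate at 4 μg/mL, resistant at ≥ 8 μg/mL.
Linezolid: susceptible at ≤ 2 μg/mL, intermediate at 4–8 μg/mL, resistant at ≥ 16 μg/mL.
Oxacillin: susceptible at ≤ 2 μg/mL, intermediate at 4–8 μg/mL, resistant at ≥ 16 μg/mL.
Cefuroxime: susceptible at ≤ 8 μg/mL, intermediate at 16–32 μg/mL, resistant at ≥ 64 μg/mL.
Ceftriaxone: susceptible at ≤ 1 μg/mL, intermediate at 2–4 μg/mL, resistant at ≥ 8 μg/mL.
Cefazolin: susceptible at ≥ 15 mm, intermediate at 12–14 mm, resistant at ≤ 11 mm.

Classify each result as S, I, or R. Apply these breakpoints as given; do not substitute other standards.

Ceftriaxone (256 μg/mL) ≥ 8 μg/mL ⇒ Resistant
Cefuroxime 256 μg/mL: ≥ 64 μg/mL → R
Cefazolin 21 mm: ≥ 15 mm — susceptible
Oxacillin: 128 μg/mL is ≥ 16 μg/mL → resistant
Tobramycin 21 mm: ≤ 22 mm → R
Levofloxacin: 64 μg/mL is ≥ 8 μg/mL — R
Linezolid (8 μg/mL) in 4–8 μg/mL ⇒ Intermediate

R, R, S, R, R, R, I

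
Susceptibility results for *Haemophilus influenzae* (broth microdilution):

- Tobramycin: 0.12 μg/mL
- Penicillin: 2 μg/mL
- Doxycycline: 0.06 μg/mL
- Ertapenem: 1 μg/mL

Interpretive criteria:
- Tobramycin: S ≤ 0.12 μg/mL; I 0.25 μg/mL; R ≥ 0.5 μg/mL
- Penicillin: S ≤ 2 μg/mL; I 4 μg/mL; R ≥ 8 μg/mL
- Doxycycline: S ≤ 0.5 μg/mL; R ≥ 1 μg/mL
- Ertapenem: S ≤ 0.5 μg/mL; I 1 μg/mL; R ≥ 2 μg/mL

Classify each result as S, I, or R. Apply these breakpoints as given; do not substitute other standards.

S, S, S, I

Tobramycin (0.12 μg/mL) ≤ 0.12 μg/mL → Susceptible
Penicillin 2 μg/mL: ≤ 2 μg/mL — susceptible
Doxycycline: 0.06 μg/mL is ≤ 0.5 μg/mL → S
Ertapenem 1 μg/mL: = 1 μg/mL — Intermediate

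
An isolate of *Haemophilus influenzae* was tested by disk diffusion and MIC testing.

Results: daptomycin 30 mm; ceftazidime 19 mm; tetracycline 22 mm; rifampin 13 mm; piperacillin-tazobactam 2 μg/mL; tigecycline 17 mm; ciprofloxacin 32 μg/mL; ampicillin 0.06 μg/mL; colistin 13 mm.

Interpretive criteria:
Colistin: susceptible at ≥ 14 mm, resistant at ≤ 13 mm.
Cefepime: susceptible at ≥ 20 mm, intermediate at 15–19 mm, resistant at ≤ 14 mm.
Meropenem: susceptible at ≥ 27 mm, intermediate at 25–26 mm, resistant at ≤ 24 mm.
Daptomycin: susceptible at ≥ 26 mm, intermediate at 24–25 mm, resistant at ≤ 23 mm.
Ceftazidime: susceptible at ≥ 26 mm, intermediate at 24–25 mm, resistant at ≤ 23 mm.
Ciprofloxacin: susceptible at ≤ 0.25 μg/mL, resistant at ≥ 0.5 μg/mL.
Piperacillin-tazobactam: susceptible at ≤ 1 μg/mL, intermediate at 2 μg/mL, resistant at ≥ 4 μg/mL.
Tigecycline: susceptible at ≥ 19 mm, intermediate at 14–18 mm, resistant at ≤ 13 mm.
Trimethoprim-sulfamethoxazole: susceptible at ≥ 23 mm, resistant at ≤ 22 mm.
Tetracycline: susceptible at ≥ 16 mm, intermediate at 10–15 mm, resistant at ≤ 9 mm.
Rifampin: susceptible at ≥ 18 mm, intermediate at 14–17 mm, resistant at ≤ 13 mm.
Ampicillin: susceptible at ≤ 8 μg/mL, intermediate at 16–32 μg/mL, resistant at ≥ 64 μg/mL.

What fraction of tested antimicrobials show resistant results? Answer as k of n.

4 of 9

Daptomycin (30 mm) ≥ 26 mm ⇒ S
Ceftazidime 19 mm: ≤ 23 mm — resistant
Tetracycline 22 mm: ≥ 16 mm — S
Rifampin 13 mm: ≤ 13 mm — R
Piperacillin-tazobactam: 2 μg/mL is = 2 μg/mL — intermediate
Tigecycline (17 mm) in 14–18 mm → I
Ciprofloxacin (32 μg/mL) ≥ 0.5 μg/mL — Resistant
Ampicillin 0.06 μg/mL: ≤ 8 μg/mL → susceptible
Colistin 13 mm: ≤ 13 mm ⇒ resistant
Resistant: 4/9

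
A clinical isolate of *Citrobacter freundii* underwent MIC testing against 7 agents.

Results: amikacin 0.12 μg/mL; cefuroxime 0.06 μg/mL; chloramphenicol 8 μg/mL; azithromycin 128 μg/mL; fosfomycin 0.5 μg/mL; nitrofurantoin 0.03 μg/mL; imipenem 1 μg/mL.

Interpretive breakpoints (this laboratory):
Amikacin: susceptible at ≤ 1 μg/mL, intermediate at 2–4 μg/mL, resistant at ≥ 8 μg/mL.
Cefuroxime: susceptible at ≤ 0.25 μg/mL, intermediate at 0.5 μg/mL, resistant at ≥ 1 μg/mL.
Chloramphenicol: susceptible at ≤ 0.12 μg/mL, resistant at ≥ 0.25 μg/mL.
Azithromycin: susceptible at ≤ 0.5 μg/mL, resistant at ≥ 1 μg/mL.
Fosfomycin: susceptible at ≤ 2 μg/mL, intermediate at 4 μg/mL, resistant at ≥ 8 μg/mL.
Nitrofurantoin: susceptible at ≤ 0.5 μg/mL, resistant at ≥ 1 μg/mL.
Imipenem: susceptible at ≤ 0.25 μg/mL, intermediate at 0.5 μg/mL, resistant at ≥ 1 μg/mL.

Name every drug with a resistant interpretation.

Amikacin (0.12 μg/mL) ≤ 1 μg/mL ⇒ Susceptible
Cefuroxime: 0.06 μg/mL is ≤ 0.25 μg/mL ⇒ susceptible
Chloramphenicol (8 μg/mL) ≥ 0.25 μg/mL ⇒ R
Azithromycin 128 μg/mL: ≥ 1 μg/mL ⇒ R
Fosfomycin (0.5 μg/mL) ≤ 2 μg/mL → Susceptible
Nitrofurantoin: 0.03 μg/mL is ≤ 0.5 μg/mL ⇒ S
Imipenem: 1 μg/mL is ≥ 1 μg/mL → R

chloramphenicol, azithromycin, imipenem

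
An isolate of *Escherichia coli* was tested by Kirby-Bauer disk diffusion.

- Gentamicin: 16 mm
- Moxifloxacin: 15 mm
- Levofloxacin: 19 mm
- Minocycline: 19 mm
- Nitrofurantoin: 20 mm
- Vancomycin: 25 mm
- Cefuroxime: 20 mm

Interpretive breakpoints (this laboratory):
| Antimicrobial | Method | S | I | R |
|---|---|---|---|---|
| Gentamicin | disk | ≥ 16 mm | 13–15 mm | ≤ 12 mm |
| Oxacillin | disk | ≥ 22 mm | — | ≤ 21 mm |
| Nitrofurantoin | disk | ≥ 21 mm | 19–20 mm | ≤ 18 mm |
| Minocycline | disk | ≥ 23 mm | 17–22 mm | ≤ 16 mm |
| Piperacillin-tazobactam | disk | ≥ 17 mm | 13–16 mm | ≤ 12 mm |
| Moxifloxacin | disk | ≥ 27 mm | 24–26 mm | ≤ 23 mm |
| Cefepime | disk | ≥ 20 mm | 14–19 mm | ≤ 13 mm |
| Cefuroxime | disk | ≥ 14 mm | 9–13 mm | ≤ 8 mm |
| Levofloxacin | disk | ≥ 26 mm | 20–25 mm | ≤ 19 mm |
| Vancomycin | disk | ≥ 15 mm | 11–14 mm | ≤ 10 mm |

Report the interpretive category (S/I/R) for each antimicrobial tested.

Gentamicin (16 mm) ≥ 16 mm → susceptible
Moxifloxacin (15 mm) ≤ 23 mm → R
Levofloxacin: 19 mm is ≤ 19 mm ⇒ R
Minocycline (19 mm) in 17–22 mm → intermediate
Nitrofurantoin (20 mm) in 19–20 mm ⇒ I
Vancomycin 25 mm: ≥ 15 mm ⇒ susceptible
Cefuroxime 20 mm: ≥ 14 mm ⇒ Susceptible

S, R, R, I, I, S, S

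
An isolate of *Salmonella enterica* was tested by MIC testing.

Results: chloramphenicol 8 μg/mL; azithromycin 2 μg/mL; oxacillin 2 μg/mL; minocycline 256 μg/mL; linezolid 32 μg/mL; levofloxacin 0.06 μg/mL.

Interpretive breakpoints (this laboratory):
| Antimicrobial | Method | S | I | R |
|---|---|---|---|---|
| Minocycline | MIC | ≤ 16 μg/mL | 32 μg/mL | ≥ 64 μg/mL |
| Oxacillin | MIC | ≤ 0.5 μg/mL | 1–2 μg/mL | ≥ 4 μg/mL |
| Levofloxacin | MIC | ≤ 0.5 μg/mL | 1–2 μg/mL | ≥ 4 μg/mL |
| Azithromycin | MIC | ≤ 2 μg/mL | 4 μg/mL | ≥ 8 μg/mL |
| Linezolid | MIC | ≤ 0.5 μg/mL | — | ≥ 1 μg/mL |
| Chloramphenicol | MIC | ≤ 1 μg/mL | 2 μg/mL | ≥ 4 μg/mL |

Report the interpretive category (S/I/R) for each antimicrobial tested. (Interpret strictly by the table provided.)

R, S, I, R, R, S

Chloramphenicol 8 μg/mL: ≥ 4 μg/mL → R
Azithromycin (2 μg/mL) ≤ 2 μg/mL — S
Oxacillin 2 μg/mL: in 1–2 μg/mL → intermediate
Minocycline: 256 μg/mL is ≥ 64 μg/mL → R
Linezolid 32 μg/mL: ≥ 1 μg/mL ⇒ R
Levofloxacin 0.06 μg/mL: ≤ 0.5 μg/mL ⇒ Susceptible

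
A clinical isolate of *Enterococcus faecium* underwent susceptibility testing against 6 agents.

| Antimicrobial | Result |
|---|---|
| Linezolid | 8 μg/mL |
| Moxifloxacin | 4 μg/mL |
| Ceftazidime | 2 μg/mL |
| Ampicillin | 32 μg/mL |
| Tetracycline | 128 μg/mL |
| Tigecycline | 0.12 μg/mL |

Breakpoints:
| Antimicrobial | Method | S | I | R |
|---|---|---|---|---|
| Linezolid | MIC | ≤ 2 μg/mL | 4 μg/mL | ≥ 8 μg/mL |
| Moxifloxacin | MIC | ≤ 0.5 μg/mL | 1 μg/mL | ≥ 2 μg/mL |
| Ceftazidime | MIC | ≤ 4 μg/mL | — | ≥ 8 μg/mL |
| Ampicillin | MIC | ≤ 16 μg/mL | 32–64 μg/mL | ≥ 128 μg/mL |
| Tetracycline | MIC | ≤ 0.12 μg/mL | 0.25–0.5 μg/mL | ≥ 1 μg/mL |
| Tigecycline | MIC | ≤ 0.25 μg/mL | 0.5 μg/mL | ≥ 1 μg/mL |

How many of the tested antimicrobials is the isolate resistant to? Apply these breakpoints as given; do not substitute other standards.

Linezolid: 8 μg/mL is ≥ 8 μg/mL → resistant
Moxifloxacin 4 μg/mL: ≥ 2 μg/mL ⇒ resistant
Ceftazidime: 2 μg/mL is ≤ 4 μg/mL ⇒ S
Ampicillin (32 μg/mL) in 32–64 μg/mL → Intermediate
Tetracycline 128 μg/mL: ≥ 1 μg/mL — resistant
Tigecycline (0.12 μg/mL) ≤ 0.25 μg/mL ⇒ susceptible
Resistant: 3

3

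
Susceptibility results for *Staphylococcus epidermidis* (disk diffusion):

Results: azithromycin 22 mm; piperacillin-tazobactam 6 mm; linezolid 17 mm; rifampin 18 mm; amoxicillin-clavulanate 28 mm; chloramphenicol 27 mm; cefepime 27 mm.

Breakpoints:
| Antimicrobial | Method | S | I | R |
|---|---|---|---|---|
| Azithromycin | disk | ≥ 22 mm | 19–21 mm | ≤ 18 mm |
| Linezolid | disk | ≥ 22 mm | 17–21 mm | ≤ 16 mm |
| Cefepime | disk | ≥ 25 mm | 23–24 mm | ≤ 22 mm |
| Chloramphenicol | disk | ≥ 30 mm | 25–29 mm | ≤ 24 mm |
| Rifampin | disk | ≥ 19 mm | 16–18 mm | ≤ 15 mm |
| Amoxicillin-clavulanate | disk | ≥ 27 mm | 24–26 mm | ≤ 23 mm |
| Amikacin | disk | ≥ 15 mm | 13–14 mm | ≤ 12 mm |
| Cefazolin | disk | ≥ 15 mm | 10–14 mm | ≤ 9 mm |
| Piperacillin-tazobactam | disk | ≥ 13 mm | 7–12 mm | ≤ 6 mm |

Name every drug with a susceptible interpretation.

azithromycin, amoxicillin-clavulanate, cefepime

Azithromycin 22 mm: ≥ 22 mm — S
Piperacillin-tazobactam: 6 mm is ≤ 6 mm → resistant
Linezolid (17 mm) in 17–21 mm — Intermediate
Rifampin 18 mm: in 16–18 mm ⇒ I
Amoxicillin-clavulanate 28 mm: ≥ 27 mm — susceptible
Chloramphenicol: 27 mm is in 25–29 mm → I
Cefepime 27 mm: ≥ 25 mm ⇒ susceptible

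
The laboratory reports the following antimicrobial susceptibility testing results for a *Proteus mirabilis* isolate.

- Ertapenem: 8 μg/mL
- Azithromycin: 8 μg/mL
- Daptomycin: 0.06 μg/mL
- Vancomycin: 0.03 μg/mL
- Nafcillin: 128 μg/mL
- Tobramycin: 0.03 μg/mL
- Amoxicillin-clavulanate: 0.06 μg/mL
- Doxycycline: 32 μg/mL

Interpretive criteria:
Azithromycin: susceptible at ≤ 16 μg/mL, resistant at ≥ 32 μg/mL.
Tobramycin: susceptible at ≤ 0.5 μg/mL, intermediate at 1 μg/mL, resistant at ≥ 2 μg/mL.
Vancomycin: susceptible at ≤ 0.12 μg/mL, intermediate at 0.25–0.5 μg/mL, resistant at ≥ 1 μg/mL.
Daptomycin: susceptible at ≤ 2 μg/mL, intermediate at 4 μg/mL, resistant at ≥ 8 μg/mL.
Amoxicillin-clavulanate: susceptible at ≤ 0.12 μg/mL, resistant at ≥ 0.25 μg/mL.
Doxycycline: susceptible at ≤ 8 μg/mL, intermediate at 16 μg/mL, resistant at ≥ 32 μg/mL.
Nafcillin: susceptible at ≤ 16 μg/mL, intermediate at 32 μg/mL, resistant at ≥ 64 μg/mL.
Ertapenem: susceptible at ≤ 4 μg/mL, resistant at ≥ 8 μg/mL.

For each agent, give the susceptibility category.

Ertapenem: 8 μg/mL is ≥ 8 μg/mL — R
Azithromycin 8 μg/mL: ≤ 16 μg/mL — Susceptible
Daptomycin: 0.06 μg/mL is ≤ 2 μg/mL — susceptible
Vancomycin 0.03 μg/mL: ≤ 0.12 μg/mL ⇒ susceptible
Nafcillin: 128 μg/mL is ≥ 64 μg/mL ⇒ R
Tobramycin 0.03 μg/mL: ≤ 0.5 μg/mL → susceptible
Amoxicillin-clavulanate 0.06 μg/mL: ≤ 0.12 μg/mL ⇒ S
Doxycycline 32 μg/mL: ≥ 32 μg/mL ⇒ resistant

R, S, S, S, R, S, S, R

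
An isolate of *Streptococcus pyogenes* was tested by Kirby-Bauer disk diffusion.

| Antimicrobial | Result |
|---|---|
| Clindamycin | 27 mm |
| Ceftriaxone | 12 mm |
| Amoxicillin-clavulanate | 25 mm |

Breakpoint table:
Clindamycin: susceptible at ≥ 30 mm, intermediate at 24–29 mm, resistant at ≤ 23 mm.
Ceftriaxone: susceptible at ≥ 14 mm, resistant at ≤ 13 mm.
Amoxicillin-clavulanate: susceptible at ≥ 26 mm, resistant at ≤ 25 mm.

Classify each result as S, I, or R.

I, R, R

Clindamycin: 27 mm is in 24–29 mm → Intermediate
Ceftriaxone 12 mm: ≤ 13 mm — resistant
Amoxicillin-clavulanate 25 mm: ≤ 25 mm → Resistant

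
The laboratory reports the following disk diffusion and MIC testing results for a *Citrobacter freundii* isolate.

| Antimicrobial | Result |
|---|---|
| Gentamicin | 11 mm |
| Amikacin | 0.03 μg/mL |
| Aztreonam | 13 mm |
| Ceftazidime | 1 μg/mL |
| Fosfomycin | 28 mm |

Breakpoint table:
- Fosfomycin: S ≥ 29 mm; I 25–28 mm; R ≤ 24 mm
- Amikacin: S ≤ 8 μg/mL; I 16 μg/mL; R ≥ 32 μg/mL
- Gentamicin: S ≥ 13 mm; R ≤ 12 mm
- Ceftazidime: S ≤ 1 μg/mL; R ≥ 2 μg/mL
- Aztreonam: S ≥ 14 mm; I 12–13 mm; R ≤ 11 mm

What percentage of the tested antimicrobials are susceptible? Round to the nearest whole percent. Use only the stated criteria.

Gentamicin: 11 mm is ≤ 12 mm ⇒ resistant
Amikacin (0.03 μg/mL) ≤ 8 μg/mL → S
Aztreonam (13 mm) in 12–13 mm → intermediate
Ceftazidime: 1 μg/mL is ≤ 1 μg/mL — susceptible
Fosfomycin (28 mm) in 25–28 mm — Intermediate
Susceptible: 2/5

40%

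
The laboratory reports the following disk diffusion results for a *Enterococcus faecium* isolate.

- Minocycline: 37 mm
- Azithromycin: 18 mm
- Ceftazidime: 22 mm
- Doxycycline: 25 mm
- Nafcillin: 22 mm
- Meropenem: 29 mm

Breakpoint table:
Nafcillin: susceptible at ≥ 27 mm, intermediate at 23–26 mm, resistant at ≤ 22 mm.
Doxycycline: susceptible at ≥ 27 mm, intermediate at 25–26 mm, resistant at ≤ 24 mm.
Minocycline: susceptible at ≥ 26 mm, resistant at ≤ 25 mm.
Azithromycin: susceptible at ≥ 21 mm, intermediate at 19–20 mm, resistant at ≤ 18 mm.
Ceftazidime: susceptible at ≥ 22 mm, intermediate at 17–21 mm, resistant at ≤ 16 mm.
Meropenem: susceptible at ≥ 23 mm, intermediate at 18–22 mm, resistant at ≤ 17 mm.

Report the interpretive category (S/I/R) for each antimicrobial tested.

S, R, S, I, R, S

Minocycline: 37 mm is ≥ 26 mm → S
Azithromycin (18 mm) ≤ 18 mm → resistant
Ceftazidime: 22 mm is ≥ 22 mm ⇒ S
Doxycycline (25 mm) in 25–26 mm — I
Nafcillin (22 mm) ≤ 22 mm ⇒ resistant
Meropenem: 29 mm is ≥ 23 mm → susceptible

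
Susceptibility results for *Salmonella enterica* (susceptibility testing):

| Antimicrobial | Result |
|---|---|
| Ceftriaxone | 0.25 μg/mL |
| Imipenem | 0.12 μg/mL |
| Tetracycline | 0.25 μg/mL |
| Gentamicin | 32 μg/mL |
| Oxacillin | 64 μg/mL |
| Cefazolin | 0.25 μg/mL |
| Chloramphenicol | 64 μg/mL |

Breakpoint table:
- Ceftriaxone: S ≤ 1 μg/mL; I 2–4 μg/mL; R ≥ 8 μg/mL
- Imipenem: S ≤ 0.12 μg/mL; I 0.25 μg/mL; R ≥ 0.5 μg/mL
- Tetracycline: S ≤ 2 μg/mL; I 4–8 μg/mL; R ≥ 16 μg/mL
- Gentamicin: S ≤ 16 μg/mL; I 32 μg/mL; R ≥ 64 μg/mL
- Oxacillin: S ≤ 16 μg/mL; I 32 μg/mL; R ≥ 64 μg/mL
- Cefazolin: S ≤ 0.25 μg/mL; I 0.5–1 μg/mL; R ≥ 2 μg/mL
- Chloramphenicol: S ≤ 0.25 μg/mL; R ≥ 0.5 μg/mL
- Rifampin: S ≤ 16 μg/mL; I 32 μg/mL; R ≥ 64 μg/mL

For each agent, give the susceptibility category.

S, S, S, I, R, S, R

Ceftriaxone (0.25 μg/mL) ≤ 1 μg/mL → susceptible
Imipenem 0.12 μg/mL: ≤ 0.12 μg/mL — susceptible
Tetracycline 0.25 μg/mL: ≤ 2 μg/mL — susceptible
Gentamicin (32 μg/mL) = 32 μg/mL → intermediate
Oxacillin (64 μg/mL) ≥ 64 μg/mL — Resistant
Cefazolin (0.25 μg/mL) ≤ 0.25 μg/mL ⇒ S
Chloramphenicol: 64 μg/mL is ≥ 0.5 μg/mL — resistant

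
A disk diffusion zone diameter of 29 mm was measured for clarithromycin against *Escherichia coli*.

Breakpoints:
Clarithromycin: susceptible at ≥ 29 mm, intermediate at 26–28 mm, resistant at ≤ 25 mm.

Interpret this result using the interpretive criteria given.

Susceptible

Clarithromycin 29 mm: ≥ 29 mm — S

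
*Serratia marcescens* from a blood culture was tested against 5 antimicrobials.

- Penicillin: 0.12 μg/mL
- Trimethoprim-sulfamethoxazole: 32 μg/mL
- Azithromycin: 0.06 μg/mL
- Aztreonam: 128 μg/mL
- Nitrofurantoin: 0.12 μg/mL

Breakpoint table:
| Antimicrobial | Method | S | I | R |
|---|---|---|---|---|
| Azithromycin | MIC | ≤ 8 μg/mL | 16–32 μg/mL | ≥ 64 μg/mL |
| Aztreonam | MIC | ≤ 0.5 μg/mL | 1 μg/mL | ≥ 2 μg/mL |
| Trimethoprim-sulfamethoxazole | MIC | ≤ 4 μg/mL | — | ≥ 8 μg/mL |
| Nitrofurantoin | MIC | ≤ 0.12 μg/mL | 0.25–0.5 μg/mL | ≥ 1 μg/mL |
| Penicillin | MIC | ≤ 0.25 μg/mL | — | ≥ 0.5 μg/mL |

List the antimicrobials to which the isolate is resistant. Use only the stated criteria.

trimethoprim-sulfamethoxazole, aztreonam

Penicillin (0.12 μg/mL) ≤ 0.25 μg/mL — S
Trimethoprim-sulfamethoxazole 32 μg/mL: ≥ 8 μg/mL ⇒ Resistant
Azithromycin (0.06 μg/mL) ≤ 8 μg/mL — Susceptible
Aztreonam (128 μg/mL) ≥ 2 μg/mL ⇒ resistant
Nitrofurantoin (0.12 μg/mL) ≤ 0.12 μg/mL → susceptible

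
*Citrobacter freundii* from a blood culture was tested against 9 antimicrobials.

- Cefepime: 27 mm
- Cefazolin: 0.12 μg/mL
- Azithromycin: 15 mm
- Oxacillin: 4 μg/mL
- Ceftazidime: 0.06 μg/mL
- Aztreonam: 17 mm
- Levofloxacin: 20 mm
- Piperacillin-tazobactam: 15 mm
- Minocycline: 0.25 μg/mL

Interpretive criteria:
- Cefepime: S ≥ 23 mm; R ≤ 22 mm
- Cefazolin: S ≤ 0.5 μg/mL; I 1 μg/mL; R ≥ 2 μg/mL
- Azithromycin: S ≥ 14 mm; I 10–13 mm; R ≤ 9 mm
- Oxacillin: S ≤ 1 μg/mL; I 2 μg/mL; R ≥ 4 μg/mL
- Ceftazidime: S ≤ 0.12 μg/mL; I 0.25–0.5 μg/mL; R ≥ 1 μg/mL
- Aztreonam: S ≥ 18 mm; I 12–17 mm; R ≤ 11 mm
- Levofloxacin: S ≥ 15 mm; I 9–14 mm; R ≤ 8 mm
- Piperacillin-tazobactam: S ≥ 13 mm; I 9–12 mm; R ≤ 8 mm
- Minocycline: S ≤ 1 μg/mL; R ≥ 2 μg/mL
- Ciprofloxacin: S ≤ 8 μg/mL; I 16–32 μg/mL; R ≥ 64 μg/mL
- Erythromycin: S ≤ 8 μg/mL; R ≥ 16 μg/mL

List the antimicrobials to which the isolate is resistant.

oxacillin

Cefepime 27 mm: ≥ 23 mm — susceptible
Cefazolin 0.12 μg/mL: ≤ 0.5 μg/mL → Susceptible
Azithromycin 15 mm: ≥ 14 mm ⇒ S
Oxacillin (4 μg/mL) ≥ 4 μg/mL ⇒ R
Ceftazidime 0.06 μg/mL: ≤ 0.12 μg/mL ⇒ S
Aztreonam: 17 mm is in 12–17 mm ⇒ Intermediate
Levofloxacin (20 mm) ≥ 15 mm — susceptible
Piperacillin-tazobactam 15 mm: ≥ 13 mm → susceptible
Minocycline: 0.25 μg/mL is ≤ 1 μg/mL ⇒ Susceptible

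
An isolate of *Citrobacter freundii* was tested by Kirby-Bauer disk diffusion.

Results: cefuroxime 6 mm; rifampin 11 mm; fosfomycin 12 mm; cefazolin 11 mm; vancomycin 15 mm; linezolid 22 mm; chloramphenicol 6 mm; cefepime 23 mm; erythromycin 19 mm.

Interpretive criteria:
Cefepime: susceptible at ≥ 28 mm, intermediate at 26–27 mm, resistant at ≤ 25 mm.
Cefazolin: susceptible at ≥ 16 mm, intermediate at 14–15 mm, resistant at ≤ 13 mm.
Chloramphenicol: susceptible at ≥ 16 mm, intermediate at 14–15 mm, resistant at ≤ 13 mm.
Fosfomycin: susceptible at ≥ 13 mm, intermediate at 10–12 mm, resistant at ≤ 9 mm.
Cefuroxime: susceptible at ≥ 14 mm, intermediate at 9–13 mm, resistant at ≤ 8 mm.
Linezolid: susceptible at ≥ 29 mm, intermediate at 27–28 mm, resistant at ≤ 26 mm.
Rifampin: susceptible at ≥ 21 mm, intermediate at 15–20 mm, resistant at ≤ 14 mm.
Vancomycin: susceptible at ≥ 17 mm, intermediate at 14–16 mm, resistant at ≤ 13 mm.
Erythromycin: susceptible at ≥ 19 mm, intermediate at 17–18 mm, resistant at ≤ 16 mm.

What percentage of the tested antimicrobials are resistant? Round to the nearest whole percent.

Cefuroxime: 6 mm is ≤ 8 mm ⇒ R
Rifampin: 11 mm is ≤ 14 mm → Resistant
Fosfomycin 12 mm: in 10–12 mm ⇒ Intermediate
Cefazolin (11 mm) ≤ 13 mm ⇒ R
Vancomycin (15 mm) in 14–16 mm — I
Linezolid: 22 mm is ≤ 26 mm — R
Chloramphenicol 6 mm: ≤ 13 mm → Resistant
Cefepime: 23 mm is ≤ 25 mm → resistant
Erythromycin (19 mm) ≥ 19 mm ⇒ S
Resistant: 6/9

67%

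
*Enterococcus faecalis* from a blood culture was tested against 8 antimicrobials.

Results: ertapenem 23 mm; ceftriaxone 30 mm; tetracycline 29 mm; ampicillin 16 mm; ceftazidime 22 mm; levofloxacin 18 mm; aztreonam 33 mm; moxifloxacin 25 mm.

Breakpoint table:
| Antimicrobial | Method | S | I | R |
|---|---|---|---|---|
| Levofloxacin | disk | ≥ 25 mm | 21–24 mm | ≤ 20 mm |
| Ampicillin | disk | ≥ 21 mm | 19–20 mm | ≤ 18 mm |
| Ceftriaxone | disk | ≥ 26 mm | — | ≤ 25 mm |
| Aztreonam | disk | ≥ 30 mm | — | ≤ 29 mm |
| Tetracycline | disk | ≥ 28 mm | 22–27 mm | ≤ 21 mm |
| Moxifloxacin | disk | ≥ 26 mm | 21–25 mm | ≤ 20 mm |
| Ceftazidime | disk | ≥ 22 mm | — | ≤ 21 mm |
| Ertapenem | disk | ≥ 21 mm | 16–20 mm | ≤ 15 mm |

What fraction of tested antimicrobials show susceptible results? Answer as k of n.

Ertapenem 23 mm: ≥ 21 mm ⇒ susceptible
Ceftriaxone 30 mm: ≥ 26 mm — susceptible
Tetracycline 29 mm: ≥ 28 mm — susceptible
Ampicillin (16 mm) ≤ 18 mm ⇒ R
Ceftazidime (22 mm) ≥ 22 mm — S
Levofloxacin (18 mm) ≤ 20 mm → resistant
Aztreonam 33 mm: ≥ 30 mm ⇒ susceptible
Moxifloxacin: 25 mm is in 21–25 mm → Intermediate
Susceptible: 5/8

5 of 8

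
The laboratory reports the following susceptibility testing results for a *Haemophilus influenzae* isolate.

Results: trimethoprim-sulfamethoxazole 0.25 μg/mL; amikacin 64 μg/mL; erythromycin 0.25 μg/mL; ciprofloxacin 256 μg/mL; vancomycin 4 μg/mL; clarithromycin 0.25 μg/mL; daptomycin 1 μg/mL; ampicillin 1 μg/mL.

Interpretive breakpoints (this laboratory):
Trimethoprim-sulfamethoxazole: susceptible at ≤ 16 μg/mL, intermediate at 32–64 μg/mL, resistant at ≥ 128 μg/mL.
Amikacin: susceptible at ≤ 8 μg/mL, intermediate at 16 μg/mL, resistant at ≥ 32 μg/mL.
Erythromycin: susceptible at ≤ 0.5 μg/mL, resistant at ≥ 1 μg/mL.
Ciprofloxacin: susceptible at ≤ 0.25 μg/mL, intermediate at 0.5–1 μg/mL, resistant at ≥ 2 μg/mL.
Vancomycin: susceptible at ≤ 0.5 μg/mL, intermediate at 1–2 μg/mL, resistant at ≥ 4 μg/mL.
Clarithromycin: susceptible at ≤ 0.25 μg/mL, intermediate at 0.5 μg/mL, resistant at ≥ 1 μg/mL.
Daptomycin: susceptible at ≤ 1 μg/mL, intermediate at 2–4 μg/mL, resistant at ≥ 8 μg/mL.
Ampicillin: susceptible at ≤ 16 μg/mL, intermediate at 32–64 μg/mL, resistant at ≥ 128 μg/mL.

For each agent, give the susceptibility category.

S, R, S, R, R, S, S, S

Trimethoprim-sulfamethoxazole (0.25 μg/mL) ≤ 16 μg/mL — susceptible
Amikacin: 64 μg/mL is ≥ 32 μg/mL → Resistant
Erythromycin: 0.25 μg/mL is ≤ 0.5 μg/mL — Susceptible
Ciprofloxacin (256 μg/mL) ≥ 2 μg/mL ⇒ Resistant
Vancomycin 4 μg/mL: ≥ 4 μg/mL ⇒ Resistant
Clarithromycin: 0.25 μg/mL is ≤ 0.25 μg/mL ⇒ susceptible
Daptomycin: 1 μg/mL is ≤ 1 μg/mL — S
Ampicillin (1 μg/mL) ≤ 16 μg/mL ⇒ susceptible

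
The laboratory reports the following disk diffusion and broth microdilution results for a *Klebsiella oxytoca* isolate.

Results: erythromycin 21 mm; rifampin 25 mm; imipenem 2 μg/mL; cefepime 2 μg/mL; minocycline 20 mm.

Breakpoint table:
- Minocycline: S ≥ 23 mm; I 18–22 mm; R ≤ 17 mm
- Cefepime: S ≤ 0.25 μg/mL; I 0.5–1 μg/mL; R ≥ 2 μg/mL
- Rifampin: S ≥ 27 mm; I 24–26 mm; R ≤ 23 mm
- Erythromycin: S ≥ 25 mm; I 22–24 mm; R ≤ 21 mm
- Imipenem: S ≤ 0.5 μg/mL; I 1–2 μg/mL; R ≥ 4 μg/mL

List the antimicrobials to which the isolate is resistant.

Erythromycin (21 mm) ≤ 21 mm — R
Rifampin: 25 mm is in 24–26 mm → intermediate
Imipenem 2 μg/mL: in 1–2 μg/mL — I
Cefepime 2 μg/mL: ≥ 2 μg/mL ⇒ R
Minocycline (20 mm) in 18–22 mm — intermediate

erythromycin, cefepime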